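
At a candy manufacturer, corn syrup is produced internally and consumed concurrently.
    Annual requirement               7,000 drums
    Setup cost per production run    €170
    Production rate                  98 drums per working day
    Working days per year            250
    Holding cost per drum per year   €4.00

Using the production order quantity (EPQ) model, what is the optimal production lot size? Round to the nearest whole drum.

d = 7,000/250 = 28.0000 drums/day;  effective holding cost H(1 − d/p) = 4·(1 − 28.0000/98) = 2.85714
Q* = √(2DS / H_eff) = √(2·7,000·170 / 2.85714) ≈ 912.69

913 drums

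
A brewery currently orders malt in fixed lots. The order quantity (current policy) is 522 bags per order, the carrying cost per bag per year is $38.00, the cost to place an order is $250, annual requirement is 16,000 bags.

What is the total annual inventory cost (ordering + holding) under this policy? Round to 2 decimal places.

Ordering: D/Q × S = 16,000/522 × $250 = $7,662.84
Holding:  Q/2 × H = 522/2 × $38 = $9,918.00
Total = $7,662.84 + $9,918.00 = $17,580.84

$17,580.84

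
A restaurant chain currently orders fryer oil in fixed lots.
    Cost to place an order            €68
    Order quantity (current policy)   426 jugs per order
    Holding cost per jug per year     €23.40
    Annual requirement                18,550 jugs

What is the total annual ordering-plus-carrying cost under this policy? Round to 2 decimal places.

€7,945.23

Orders/yr = 18,550/426 = 43.545; ordering cost = 43.545 × €68 = €2,961.03
Average inventory = 426/2 = 213; holding cost = 213 × €23.4 = €4,984.20
Total = €2,961.03 + €4,984.20 = €7,945.23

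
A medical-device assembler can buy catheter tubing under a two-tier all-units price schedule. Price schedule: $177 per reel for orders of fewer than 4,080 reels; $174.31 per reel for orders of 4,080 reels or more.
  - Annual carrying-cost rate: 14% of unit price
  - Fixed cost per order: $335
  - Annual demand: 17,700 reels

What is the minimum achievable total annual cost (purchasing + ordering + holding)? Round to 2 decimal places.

$3,136,523.24

H₁ = 14%×$177 = $24.7800;  H₂ = 14%×$174.31 = $24.4034
EOQ₁ = √(2×17,700×335/24.7800) = 691.79  (< 4,080, feasible at tier 1)
EOQ₂ = √(2×17,700×335/24.4034) = 697.11  (< 4,080 → use Q = 4,080 at tier-2 price)
TC(tier 1 (EOQ₁), Q≈691.8) = $3,150,042.52
TC(tier 2, Q≈4,080.0) = $3,136,523.24
Minimum at tier 2: $3,136,523.24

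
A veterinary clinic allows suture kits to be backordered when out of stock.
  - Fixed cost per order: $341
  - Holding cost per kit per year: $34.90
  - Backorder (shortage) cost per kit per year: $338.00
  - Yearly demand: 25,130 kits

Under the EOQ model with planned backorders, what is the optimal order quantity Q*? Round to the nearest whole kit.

Basic EOQ = √(2·25,130·341/34.9) = 700.770
Backorder adjustment √((H+b)/b) = √((34.9+338)/338) = 1.0504
Q* = 700.770 × 1.0504 ≈ 736.06

736 kits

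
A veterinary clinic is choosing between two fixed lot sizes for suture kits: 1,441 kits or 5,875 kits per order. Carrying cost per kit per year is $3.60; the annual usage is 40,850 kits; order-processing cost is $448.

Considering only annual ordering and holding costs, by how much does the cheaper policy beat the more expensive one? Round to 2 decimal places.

$1,603.84

TC(Q) = (D/Q)S + (Q/2)H
TC(1,441) = (40,850/1,441)×448 + (1,441/2)×3.6 = $15,293.87
TC(5,875) = (40,850/5,875)×448 + (5,875/2)×3.6 = $13,690.03
|ΔTC| = |$15,293.87 − $13,690.03| = $1,603.84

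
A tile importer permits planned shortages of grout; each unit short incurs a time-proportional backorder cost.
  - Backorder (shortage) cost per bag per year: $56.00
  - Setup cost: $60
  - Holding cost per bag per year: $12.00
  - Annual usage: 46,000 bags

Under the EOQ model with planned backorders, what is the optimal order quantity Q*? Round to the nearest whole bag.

747 bags

Q* = √(2DS/H) · √((H + b)/b)
   = √(2 × 46,000 × 60 / 12) · √((12 + 56) / 56)
   = 678.233 × 1.1019 ≈ 747.38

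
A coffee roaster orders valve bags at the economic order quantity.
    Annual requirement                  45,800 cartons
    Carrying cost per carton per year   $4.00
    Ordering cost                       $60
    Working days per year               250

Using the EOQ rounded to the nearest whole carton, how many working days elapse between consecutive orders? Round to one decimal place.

Q* = √(2·D·S / H) = √(2·45,800·60 / 4) = √1,374,000.0 ≈ 1,172.18 → Q = 1,172 cartons
Days between orders = 250 / (D/Q) = 250 / 39.078 ≈ 6.397

6.4 days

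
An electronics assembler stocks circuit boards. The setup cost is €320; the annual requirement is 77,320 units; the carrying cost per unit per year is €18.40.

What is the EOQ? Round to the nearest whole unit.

Optimal lot size Q* = (2 × 77,320 × €320 / €18.4)^½ ≈ 1,639.94

1,640 units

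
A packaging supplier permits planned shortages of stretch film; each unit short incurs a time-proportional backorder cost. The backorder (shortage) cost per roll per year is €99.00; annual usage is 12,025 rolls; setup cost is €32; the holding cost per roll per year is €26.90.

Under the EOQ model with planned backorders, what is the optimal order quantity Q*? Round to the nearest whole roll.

Basic EOQ = √(2·12,025·32/26.9) = 169.144
Backorder adjustment √((H+b)/b) = √((26.9+99)/99) = 1.1277
Q* = 169.144 × 1.1277 ≈ 190.74

191 rolls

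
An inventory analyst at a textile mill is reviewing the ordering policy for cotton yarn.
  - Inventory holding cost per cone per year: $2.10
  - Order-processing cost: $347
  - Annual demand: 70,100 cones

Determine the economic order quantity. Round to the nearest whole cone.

EOQ = √(2DS/H) = √(2 × 70,100 × 347 / 2.1)
    = √(23,166,380.95) ≈ 4,813.15

4,813 cones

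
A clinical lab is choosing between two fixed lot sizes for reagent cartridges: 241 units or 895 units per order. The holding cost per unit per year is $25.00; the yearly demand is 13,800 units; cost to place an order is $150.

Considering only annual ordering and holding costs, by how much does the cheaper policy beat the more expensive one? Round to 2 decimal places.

Annual cost at Q: ordering D·S/Q plus holding Q·H/2.
TC(241) = (13,800/241)×150 + (241/2)×25 = $11,601.71
TC(895) = (13,800/895)×150 + (895/2)×25 = $13,500.35
|ΔTC| = |$11,601.71 − $13,500.35| = $1,898.64

$1,898.64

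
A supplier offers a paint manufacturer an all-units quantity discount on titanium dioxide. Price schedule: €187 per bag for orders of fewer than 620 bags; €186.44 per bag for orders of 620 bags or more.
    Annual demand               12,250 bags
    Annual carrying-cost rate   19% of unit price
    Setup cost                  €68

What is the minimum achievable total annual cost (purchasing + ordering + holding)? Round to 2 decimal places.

H₁ = 19%×€187 = €35.5300;  H₂ = 19%×€186.44 = €35.4236
EOQ₁ = √(2×12,250×68/35.5300) = 216.54  (< 620, feasible at tier 1)
EOQ₂ = √(2×12,250×68/35.4236) = 216.87  (< 620 → use Q = 620 at tier-2 price)
TC(tier 1 (EOQ₁), Q≈216.5) = €2,298,443.70
TC(tier 2, Q≈620.0) = €2,296,214.86
Minimum at tier 2: €2,296,214.86

€2,296,214.86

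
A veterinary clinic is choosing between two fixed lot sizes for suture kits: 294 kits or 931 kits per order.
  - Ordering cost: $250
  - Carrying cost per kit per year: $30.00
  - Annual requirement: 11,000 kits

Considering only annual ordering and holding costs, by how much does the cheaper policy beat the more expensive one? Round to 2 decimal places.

$3,155.07

Annual cost at Q: ordering D·S/Q plus holding Q·H/2.
TC(294) = (11,000/294)×250 + (294/2)×30 = $13,763.74
TC(931) = (11,000/931)×250 + (931/2)×30 = $16,918.81
Lots of 294 are cheaper by $3,155.07.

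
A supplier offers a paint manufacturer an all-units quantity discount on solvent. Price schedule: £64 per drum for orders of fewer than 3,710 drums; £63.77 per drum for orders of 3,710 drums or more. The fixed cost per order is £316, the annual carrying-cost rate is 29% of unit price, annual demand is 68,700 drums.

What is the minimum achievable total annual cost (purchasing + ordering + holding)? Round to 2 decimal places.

£4,421,155.61

H₁ = 29%×£64 = £18.5600;  H₂ = 29%×£63.77 = £18.4933
EOQ₁ = √(2×68,700×316/18.5600) = 1,529.49  (< 3,710, feasible at tier 1)
EOQ₂ = √(2×68,700×316/18.4933) = 1,532.25  (< 3,710 → use Q = 3,710 at tier-2 price)
TC(tier 1 (EOQ₁), Q≈1,529.5) = £4,425,187.42
TC(tier 2, Q≈3,710.0) = £4,421,155.61
Minimum at tier 2: £4,421,155.61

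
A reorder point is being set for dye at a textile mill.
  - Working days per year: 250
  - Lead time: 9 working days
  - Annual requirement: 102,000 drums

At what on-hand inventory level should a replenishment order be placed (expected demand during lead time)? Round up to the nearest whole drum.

3,672 drums

Daily demand d = 102,000 / 250 = 408.000 drums/day
Demand during lead time = 408.000 × 9 = 3,672.00
Reorder point = 3,672.00 → round up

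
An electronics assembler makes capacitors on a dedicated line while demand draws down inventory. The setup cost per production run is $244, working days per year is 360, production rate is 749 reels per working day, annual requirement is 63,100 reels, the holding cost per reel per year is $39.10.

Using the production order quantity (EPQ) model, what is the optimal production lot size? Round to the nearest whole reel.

1,014 reels

Daily demand d = 63,100/360 = 175.278; p = 749; 1 − d/p = 0.76598
EPQ = √(2DS / (H(1 − d/p)))
    = √(2 × 63,100 × 244 / (39.1 × 0.76598)) ≈ 1,013.97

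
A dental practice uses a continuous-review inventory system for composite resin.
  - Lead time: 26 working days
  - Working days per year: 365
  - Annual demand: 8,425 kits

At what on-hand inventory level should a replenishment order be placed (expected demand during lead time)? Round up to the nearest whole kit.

601 kits

Daily demand d = 8,425 / 365 = 23.082 kits/day
Demand during lead time = 23.082 × 26 = 600.14
Reorder point = 600.14 → round up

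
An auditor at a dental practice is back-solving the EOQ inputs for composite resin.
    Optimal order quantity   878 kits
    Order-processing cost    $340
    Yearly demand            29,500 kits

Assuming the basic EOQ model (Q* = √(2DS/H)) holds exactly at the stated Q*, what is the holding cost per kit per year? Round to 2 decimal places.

EOQ relation: Q² = 2DS/H, so rearrange for the unknown.
H = 2DS / Q² = 2 × 29,500 × 340 / 878² = 26.0221

$26.02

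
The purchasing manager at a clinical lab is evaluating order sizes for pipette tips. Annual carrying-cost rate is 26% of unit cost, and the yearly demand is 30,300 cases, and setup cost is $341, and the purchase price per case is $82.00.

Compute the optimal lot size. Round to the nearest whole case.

Carrying cost H = $82 × 26% = $21.3200/case/yr
EOQ = √(2DS/H) = √(2 × 30,300 × 341 / 21.32)
    = √(969,258.91) ≈ 984.51

985 cases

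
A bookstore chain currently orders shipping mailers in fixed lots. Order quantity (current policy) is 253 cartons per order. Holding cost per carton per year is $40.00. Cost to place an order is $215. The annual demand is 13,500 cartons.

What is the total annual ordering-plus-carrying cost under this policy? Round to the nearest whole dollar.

$16,532

Ordering: D/Q × S = 13,500/253 × $215 = $11,472.33
Holding:  Q/2 × H = 253/2 × $40 = $5,060.00
Total = $11,472.33 + $5,060.00 = $16,532.33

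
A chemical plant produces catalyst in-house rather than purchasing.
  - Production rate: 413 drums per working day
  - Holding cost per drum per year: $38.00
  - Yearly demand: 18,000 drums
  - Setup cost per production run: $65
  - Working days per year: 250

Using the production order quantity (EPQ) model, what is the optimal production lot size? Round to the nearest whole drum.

Daily demand d = 18,000/250 = 72.000; p = 413; 1 − d/p = 0.82567
EPQ = √(2DS / (H(1 − d/p)))
    = √(2 × 18,000 × 65 / (38 × 0.82567)) ≈ 273.10

273 drums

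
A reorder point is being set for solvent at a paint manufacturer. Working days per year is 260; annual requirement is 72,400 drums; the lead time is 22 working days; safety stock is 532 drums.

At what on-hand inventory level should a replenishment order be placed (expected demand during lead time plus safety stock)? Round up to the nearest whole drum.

6,659 drums

Daily demand d = 72,400 / 260 = 278.462 drums/day
Demand during lead time = 278.462 × 22 = 6,126.15
Reorder point = 6,126.15 + 532 = 6,658.15 → round up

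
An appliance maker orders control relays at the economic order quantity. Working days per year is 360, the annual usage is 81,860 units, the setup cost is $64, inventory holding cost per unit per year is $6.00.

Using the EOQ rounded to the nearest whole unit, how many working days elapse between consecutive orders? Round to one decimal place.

5.8 days

Optimal lot size Q* = (2 × 81,860 × $64 / $6)^½ ≈ 1,321.49 → Q = 1,321 units
Days between orders = 360 / (D/Q) = 360 / 61.968 ≈ 5.809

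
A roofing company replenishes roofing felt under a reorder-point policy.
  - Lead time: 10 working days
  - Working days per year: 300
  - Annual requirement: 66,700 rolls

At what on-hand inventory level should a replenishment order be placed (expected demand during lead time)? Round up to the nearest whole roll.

2,224 rolls

Daily demand d = 66,700 / 300 = 222.333 rolls/day
Demand during lead time = 222.333 × 10 = 2,223.33
Reorder point = 2,223.33 → round up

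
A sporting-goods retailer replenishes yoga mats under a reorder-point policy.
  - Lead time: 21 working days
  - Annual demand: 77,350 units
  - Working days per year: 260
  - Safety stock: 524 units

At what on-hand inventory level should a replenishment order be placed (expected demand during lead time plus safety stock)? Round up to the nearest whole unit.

6,772 units

Daily demand d = 77,350 / 260 = 297.500 units/day
Demand during lead time = 297.500 × 21 = 6,247.50
Reorder point = 6,247.50 + 524 = 6,771.50 → round up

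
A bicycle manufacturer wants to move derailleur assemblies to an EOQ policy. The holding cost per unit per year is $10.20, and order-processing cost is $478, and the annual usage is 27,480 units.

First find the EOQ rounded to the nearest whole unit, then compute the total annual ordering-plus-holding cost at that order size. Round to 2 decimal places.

Optimal lot size Q* = (2 × 27,480 × $478 / $10.2)^½ ≈ 1,604.86 → Q = 1,605 units
Ordering: D/Q × S = 27,480/1,605 × $478 = $8,184.07
Holding:  Q/2 × H = 1,605/2 × $10.2 = $8,185.50
Total = $8,184.07 + $8,185.50 = $16,369.57

$16,369.57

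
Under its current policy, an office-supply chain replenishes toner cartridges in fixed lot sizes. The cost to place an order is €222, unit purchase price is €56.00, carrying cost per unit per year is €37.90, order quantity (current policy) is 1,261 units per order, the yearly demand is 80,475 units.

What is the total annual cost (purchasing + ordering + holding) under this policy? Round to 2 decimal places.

€4,544,663.63

Annual ordering cost = (D/Q)·S = (80,475/1,261) × 222 = €14,167.68
Annual holding cost  = (Q/2)·H = (1,261/2) × 37.9 = €23,895.95
Purchase cost = D·C = 80,475 × 56 = €4,506,600.00
Total = €14,167.68 + €23,895.95 + €4,506,600.00 = €4,544,663.63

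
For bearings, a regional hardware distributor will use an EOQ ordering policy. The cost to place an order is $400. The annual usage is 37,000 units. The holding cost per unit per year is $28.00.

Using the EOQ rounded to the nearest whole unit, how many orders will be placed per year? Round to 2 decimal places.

2DS/H = 2·37,000·400/28 = 1,057,142.86
EOQ = √1,057,142.86 ≈ 1,028.17 → Q = 1,028
N = D/Q = 37,000/1,028 ≈ 35.992 orders/yr

35.99 orders per year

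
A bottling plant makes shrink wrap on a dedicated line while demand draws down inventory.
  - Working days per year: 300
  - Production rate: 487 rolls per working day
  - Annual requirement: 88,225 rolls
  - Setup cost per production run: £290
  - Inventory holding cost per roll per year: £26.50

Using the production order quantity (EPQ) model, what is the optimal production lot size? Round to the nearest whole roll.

Daily demand d = 88,225/300 = 294.083; p = 487; 1 − d/p = 0.39613
EPQ = √(2DS / (H(1 − d/p)))
    = √(2 × 88,225 × 290 / (26.5 × 0.39613)) ≈ 2,207.83

2,208 rolls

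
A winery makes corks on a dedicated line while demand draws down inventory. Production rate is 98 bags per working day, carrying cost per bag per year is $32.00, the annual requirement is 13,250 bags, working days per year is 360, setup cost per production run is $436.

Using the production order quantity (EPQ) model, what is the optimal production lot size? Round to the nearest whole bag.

Daily demand d = 13,250/360 = 36.806; p = 98; 1 − d/p = 0.62443
EPQ = √(2DS / (H(1 − d/p)))
    = √(2 × 13,250 × 436 / (32 × 0.62443)) ≈ 760.41

760 bags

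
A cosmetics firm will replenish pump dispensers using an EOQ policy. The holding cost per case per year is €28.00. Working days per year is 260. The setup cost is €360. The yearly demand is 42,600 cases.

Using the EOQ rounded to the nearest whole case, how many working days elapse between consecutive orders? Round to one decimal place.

Optimal lot size Q* = (2 × 42,600 × €360 / €28)^½ ≈ 1,046.63 → Q = 1,047 cases
Cycle time = (working days × Q)/D = (260 × 1,047) / 42,600 = 6.390 days

6.4 days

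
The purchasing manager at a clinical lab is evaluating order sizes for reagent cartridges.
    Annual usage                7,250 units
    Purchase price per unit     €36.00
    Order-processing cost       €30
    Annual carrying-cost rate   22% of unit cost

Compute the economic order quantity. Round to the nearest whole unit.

234 units

Carrying cost H = €36 × 22% = €7.9200/unit/yr
Optimal lot size Q* = (2 × 7,250 × €30 / €7.92)^½ ≈ 234.36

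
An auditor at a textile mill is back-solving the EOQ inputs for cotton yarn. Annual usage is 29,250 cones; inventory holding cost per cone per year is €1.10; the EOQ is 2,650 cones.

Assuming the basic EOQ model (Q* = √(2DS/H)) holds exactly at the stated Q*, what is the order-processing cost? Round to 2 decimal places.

Since Q* = (2DS/H)^½, squaring gives Q*²·H = 2DS.
S = Q²H / (2D) = 2,650² × 1.1 / (2 × 29,250) = 132.0470

€132.05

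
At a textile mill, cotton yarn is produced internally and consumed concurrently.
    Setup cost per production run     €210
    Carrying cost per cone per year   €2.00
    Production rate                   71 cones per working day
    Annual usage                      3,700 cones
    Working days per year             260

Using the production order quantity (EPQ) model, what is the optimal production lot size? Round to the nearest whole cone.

986 cones

Daily demand d = 3,700/260 = 14.231; p = 71; 1 − d/p = 0.79957
EPQ = √(2DS / (H(1 − d/p)))
    = √(2 × 3,700 × 210 / (2 × 0.79957)) ≈ 985.79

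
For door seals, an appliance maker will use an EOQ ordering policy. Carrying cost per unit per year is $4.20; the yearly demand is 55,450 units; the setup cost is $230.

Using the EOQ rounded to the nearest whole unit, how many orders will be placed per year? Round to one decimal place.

22.5 orders per year

2DS/H = 2·55,450·230/4.2 = 6,073,095.24
EOQ = √6,073,095.24 ≈ 2,464.37 → Q = 2,464
Orders per year = D/Q = 55,450 / 2,464 = 22.504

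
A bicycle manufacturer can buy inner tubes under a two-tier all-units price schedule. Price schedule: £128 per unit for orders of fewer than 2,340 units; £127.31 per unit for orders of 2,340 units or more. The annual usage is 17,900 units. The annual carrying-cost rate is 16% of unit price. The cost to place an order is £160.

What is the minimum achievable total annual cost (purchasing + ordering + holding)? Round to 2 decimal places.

£2,302,030.95

H₁ = 16%×£128 = £20.4800;  H₂ = 16%×£127.31 = £20.3696
EOQ₁ = √(2×17,900×160/20.4800) = 528.85  (< 2,340, feasible at tier 1)
EOQ₂ = √(2×17,900×160/20.3696) = 530.29  (< 2,340 → use Q = 2,340 at tier-2 price)
TC(tier 1 (EOQ₁), Q≈528.9) = £2,302,030.95
TC(tier 2, Q≈2,340.0) = £2,303,905.36
Minimum at tier 1 (EOQ₁): £2,302,030.95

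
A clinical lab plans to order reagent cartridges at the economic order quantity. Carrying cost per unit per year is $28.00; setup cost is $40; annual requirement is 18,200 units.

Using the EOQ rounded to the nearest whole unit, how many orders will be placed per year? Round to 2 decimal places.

79.82 orders per year

2DS/H = 2·18,200·40/28 = 52,000.00
EOQ = √52,000.00 ≈ 228.04 → Q = 228
Orders per year = D/Q = 18,200 / 228 = 79.825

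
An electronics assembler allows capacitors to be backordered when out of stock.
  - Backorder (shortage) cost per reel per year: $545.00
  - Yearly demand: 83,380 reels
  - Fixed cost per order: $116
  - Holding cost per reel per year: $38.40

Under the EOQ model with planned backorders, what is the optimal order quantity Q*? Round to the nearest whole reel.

Q* = √(2DS/H) · √((H + b)/b)
   = √(2 × 83,380 × 116 / 38.4) · √((38.4 + 545) / 545)
   = 709.756 × 1.0346 ≈ 734.34

734 reels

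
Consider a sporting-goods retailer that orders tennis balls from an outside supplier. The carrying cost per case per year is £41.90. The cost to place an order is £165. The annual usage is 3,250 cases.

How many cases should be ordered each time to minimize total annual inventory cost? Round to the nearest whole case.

2DS/H = 2·3,250·165/41.9 = 25,596.66
EOQ = √25,596.66 ≈ 159.99

160 cases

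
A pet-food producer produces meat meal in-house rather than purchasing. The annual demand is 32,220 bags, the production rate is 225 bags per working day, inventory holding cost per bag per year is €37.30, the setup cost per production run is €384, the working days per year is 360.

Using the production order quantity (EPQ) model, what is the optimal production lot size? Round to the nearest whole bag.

d = 32,220/360 = 89.5000 bags/day;  effective holding cost H(1 − d/p) = 37.3·(1 − 89.5000/225) = 22.46289
Q* = √(2DS / H_eff) = √(2·32,220·384 / 22.46289) ≈ 1,049.57

1,050 bags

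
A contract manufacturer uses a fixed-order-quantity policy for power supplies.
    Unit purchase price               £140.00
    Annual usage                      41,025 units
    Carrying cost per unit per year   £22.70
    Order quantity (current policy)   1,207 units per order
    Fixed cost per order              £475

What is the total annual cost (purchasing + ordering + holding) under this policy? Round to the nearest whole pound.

£5,773,344

Orders/yr = 41,025/1,207 = 33.989; ordering cost = 33.989 × £475 = £16,144.88
Average inventory = 1,207/2 = 603.5; holding cost = 603.5 × £22.7 = £13,699.45
Purchase cost = D·C = 41,025 × 140 = £5,743,500.00
Total = £16,144.88 + £13,699.45 + £5,743,500.00 = £5,773,344.33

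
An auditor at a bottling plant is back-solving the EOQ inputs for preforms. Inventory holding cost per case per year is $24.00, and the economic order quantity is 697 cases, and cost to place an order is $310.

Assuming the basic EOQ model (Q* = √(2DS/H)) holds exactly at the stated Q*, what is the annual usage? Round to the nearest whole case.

18,806 cases per year

From Q* = √(2DS/H) ⇒ Q*² = 2DS/H.
D = Q²H / (2S) = 697² × 24 / (2 × 310) = 18,805.51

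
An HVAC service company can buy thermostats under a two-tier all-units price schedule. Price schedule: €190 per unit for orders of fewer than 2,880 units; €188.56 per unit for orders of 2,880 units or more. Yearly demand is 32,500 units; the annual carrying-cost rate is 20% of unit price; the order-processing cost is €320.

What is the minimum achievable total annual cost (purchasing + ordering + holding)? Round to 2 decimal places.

H₁ = 20%×€190 = €38.0000;  H₂ = 20%×€188.56 = €37.7120
EOQ₁ = √(2×32,500×320/38.0000) = 739.84  (< 2,880, feasible at tier 1)
EOQ₂ = √(2×32,500×320/37.7120) = 742.66  (< 2,880 → use Q = 2,880 at tier-2 price)
TC(tier 1 (EOQ₁), Q≈739.8) = €6,203,114.05
TC(tier 2, Q≈2,880.0) = €6,186,116.39
Minimum at tier 2: €6,186,116.39

€6,186,116.39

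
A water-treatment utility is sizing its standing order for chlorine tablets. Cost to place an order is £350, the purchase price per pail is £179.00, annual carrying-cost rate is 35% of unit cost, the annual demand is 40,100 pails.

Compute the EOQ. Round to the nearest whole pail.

669 pails

Holding cost per pail per year: H = 35% × £179 = £62.6500
Optimal lot size Q* = (2 × 40,100 × £350 / £62.65)^½ ≈ 669.36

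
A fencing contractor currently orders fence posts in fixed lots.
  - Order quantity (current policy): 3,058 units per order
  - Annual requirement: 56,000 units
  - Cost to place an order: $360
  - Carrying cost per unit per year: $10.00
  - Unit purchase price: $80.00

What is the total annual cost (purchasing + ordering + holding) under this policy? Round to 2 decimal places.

Ordering: D/Q × S = 56,000/3,058 × $360 = $6,592.54
Holding:  Q/2 × H = 3,058/2 × $10 = $15,290.00
Purchase cost = D·C = 56,000 × 80 = $4,480,000.00
Total = $6,592.54 + $15,290.00 + $4,480,000.00 = $4,501,882.54

$4,501,882.54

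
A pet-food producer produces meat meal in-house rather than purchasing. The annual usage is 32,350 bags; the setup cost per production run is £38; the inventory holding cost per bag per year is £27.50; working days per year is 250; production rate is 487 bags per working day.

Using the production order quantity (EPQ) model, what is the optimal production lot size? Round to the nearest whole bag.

Daily demand d = 32,350/250 = 129.400; p = 487; 1 − d/p = 0.73429
EPQ = √(2DS / (H(1 − d/p)))
    = √(2 × 32,350 × 38 / (27.5 × 0.73429)) ≈ 348.93

349 bags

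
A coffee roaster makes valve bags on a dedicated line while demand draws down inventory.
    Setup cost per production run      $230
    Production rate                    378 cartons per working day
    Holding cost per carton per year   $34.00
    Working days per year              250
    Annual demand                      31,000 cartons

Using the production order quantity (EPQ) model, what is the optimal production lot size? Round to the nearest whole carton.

790 cartons

d = 31,000/250 = 124.0000 cartons/day;  effective holding cost H(1 − d/p) = 34·(1 − 124.0000/378) = 22.84656
Q* = √(2DS / H_eff) = √(2·31,000·230 / 22.84656) ≈ 790.04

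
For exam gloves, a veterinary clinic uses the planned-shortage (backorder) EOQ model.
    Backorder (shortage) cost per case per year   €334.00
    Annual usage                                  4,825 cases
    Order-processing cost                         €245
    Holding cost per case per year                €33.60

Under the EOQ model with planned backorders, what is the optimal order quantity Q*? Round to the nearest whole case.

Q* = √(2DS/H) · √((H + b)/b)
   = √(2 × 4,825 × 245 / 33.6) · √((33.6 + 334) / 334)
   = 265.263 × 1.0491 ≈ 278.29

278 cases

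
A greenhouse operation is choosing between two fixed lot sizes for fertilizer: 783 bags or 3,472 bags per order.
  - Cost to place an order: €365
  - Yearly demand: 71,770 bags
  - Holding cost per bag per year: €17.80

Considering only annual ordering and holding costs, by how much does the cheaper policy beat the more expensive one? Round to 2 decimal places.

For each Q, cost = (D/Q)·S + (Q/2)·H.
TC(783) = (71,770/783)×365 + (783/2)×17.8 = €40,424.70
TC(3,472) = (71,770/3,472)×365 + (3,472/2)×17.8 = €38,445.75
Lots of 3,472 are cheaper by €1,978.96.

€1,978.96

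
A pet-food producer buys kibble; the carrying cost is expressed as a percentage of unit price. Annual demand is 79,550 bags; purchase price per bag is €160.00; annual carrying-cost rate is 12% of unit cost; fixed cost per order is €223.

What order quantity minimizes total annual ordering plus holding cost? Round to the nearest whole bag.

Holding cost per bag per year: H = 12% × €160 = €19.2000
2DS/H = 2·79,550·223/19.2 = 1,847,880.21
EOQ = √1,847,880.21 ≈ 1,359.37

1,359 bags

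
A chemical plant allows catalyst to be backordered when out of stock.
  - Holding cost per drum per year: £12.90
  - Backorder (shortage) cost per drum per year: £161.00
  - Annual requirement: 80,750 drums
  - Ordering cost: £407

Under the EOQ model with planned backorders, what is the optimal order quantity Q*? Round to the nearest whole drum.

2,346 drums

Q* = √(2DS/H) · √((H + b)/b)
   = √(2 × 80,750 × 407 / 12.9) · √((12.9 + 161) / 161)
   = 2,257.297 × 1.0393 ≈ 2,345.99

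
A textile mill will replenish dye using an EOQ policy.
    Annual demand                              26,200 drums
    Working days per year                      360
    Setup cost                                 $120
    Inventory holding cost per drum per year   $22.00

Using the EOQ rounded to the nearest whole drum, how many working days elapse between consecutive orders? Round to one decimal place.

2DS/H = 2·26,200·120/22 = 285,818.18
EOQ = √285,818.18 ≈ 534.62 → Q = 535 drums
Cycle time = (working days × Q)/D = (360 × 535) / 26,200 = 7.351 days

7.4 days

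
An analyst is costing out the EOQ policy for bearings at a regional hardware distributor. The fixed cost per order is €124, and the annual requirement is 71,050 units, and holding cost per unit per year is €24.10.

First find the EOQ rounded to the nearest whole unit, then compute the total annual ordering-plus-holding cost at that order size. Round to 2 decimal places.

Optimal lot size Q* = (2 × 71,050 × €124 / €24.1)^½ ≈ 855.07 → Q = 855 units
Ordering: D/Q × S = 71,050/855 × €124 = €10,304.33
Holding:  Q/2 × H = 855/2 × €24.1 = €10,302.75
Total = €10,304.33 + €10,302.75 = €20,607.08

€20,607.08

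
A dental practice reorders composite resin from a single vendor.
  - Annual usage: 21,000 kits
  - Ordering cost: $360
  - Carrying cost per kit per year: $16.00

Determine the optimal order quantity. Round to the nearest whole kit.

2DS/H = 2·21,000·360/16 = 945,000.00
EOQ = √945,000.00 ≈ 972.11

972 kits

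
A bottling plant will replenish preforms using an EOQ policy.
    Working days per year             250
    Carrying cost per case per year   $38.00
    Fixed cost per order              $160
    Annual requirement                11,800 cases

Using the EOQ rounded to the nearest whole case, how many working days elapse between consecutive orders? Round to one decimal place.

Optimal lot size Q* = (2 × 11,800 × $160 / $38)^½ ≈ 315.23 → Q = 315 cases
Days between orders = 250 / (D/Q) = 250 / 37.460 ≈ 6.674

6.7 days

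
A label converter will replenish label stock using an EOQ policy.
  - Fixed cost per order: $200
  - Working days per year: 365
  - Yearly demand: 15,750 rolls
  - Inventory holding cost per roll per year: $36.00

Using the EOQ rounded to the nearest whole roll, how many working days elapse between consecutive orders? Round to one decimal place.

Optimal lot size Q* = (2 × 15,750 × $200 / $36)^½ ≈ 418.33 → Q = 418 rolls
Cycle time = (working days × Q)/D = (365 × 418) / 15,750 = 9.687 days

9.7 days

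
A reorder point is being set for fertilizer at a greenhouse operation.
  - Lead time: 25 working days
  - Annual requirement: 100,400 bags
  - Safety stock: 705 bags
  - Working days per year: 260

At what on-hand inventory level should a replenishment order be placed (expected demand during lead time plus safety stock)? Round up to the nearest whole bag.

10,359 bags

Daily demand d = 100,400 / 260 = 386.154 bags/day
Demand during lead time = 386.154 × 25 = 9,653.85
Reorder point = 9,653.85 + 705 = 10,358.85 → round up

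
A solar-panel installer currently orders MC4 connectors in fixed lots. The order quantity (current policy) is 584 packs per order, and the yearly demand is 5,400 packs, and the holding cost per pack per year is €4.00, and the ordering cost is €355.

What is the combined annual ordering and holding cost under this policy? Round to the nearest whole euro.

Ordering: D/Q × S = 5,400/584 × €355 = €3,282.53
Holding:  Q/2 × H = 584/2 × €4 = €1,168.00
Total = €3,282.53 + €1,168.00 = €4,450.53

€4,451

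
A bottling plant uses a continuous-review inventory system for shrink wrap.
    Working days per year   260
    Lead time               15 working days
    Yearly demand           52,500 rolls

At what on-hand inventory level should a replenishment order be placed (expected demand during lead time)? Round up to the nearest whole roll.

Daily demand d = 52,500 / 260 = 201.923 rolls/day
Demand during lead time = 201.923 × 15 = 3,028.85
Reorder point = 3,028.85 → round up

3,029 rolls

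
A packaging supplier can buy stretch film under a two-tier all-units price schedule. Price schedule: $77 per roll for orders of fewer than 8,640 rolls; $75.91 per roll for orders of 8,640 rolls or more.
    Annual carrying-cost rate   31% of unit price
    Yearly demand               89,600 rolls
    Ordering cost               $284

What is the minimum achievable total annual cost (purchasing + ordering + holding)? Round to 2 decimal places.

$6,906,139.86

H₁ = 31%×$77 = $23.8700;  H₂ = 31%×$75.91 = $23.5321
EOQ₁ = √(2×89,600×284/23.8700) = 1,460.17  (< 8,640, feasible at tier 1)
EOQ₂ = √(2×89,600×284/23.5321) = 1,470.61  (< 8,640 → use Q = 8,640 at tier-2 price)
TC(tier 1 (EOQ₁), Q≈1,460.2) = $6,934,054.14
TC(tier 2, Q≈8,640.0) = $6,906,139.86
Minimum at tier 2: $6,906,139.86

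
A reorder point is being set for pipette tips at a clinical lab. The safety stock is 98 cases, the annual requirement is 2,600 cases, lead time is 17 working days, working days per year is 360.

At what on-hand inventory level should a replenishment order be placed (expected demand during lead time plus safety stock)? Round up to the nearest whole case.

221 cases

Daily demand d = 2,600 / 360 = 7.222 cases/day
Demand during lead time = 7.222 × 17 = 122.78
Reorder point = 122.78 + 98 = 220.78 → round up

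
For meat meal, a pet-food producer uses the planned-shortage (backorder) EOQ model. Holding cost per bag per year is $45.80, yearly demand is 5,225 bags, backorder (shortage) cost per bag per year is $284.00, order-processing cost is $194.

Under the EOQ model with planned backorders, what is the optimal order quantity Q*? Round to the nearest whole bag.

Basic EOQ = √(2·5,225·194/45.8) = 210.391
Backorder adjustment √((H+b)/b) = √((45.8+284)/284) = 1.0776
Q* = 210.391 × 1.0776 ≈ 226.72

227 bags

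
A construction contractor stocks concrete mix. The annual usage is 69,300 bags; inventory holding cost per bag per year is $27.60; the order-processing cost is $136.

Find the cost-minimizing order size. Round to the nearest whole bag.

Optimal lot size Q* = (2 × 69,300 × $136 / $27.6)^½ ≈ 826.41

826 bags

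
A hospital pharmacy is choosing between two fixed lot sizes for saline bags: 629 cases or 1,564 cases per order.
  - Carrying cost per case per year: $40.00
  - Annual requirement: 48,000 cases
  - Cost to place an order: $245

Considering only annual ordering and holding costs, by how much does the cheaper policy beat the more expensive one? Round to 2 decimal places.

Annual cost at Q: ordering D·S/Q plus holding Q·H/2.
TC(629) = (48,000/629)×245 + (629/2)×40 = $31,276.34
TC(1,564) = (48,000/1,564)×245 + (1,564/2)×40 = $38,799.18
Cheaper: Q = 629.  Difference = $7,522.84

$7,522.84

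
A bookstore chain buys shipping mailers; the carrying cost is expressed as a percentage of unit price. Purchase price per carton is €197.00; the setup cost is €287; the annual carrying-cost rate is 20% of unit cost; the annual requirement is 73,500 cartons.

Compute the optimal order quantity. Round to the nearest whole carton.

Carrying cost H = €197 × 20% = €39.4000/carton/yr
Q* = √(2·D·S / H) = √(2·73,500·287 / 39.4) = √1,070,786.8 ≈ 1,034.79

1,035 cartons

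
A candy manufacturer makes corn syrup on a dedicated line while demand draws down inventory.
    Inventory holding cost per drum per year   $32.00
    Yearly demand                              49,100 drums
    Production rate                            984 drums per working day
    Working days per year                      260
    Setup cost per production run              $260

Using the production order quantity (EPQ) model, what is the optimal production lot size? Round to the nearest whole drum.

Daily demand d = 49,100/260 = 188.846; p = 984; 1 − d/p = 0.80808
EPQ = √(2DS / (H(1 − d/p)))
    = √(2 × 49,100 × 260 / (32 × 0.80808)) ≈ 993.66

994 drums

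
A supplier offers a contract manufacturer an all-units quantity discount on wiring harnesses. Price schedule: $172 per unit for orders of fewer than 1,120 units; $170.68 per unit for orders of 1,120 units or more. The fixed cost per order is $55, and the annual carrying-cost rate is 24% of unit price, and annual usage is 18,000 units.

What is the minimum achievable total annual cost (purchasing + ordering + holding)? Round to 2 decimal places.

H₁ = 24%×$172 = $41.2800;  H₂ = 24%×$170.68 = $40.9632
EOQ₁ = √(2×18,000×55/41.2800) = 219.01  (< 1,120, feasible at tier 1)
EOQ₂ = √(2×18,000×55/40.9632) = 219.85  (< 1,120 → use Q = 1,120 at tier-2 price)
TC(tier 1 (EOQ₁), Q≈219.0) = $3,105,040.71
TC(tier 2, Q≈1,120.0) = $3,096,063.32
Minimum at tier 2: $3,096,063.32

$3,096,063.32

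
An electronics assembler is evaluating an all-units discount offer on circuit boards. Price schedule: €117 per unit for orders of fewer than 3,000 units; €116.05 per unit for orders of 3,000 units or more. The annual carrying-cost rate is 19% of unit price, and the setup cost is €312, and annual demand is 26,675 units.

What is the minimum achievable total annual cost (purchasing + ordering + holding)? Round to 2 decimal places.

H₁ = 19%×€117 = €22.2300;  H₂ = 19%×€116.05 = €22.0495
EOQ₁ = √(2×26,675×312/22.2300) = 865.32  (< 3,000, feasible at tier 1)
EOQ₂ = √(2×26,675×312/22.0495) = 868.85  (< 3,000 → use Q = 3,000 at tier-2 price)
TC(tier 1 (EOQ₁), Q≈865.3) = €3,140,210.98
TC(tier 2, Q≈3,000.0) = €3,131,482.20
Minimum at tier 2: €3,131,482.20

€3,131,482.20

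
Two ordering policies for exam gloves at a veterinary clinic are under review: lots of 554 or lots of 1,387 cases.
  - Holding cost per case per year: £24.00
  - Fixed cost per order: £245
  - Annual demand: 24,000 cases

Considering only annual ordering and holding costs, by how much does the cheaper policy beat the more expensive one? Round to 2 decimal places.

£3,621.65

For each Q, cost = (D/Q)·S + (Q/2)·H.
TC(554) = (24,000/554)×245 + (554/2)×24 = £17,261.72
TC(1,387) = (24,000/1,387)×245 + (1,387/2)×24 = £20,883.37
Lots of 554 are cheaper by £3,621.65.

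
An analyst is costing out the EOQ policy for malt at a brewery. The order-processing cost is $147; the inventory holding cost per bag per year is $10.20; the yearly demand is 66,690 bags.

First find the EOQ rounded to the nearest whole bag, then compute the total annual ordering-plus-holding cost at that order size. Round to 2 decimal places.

EOQ = √(2DS/H) = √(2 × 66,690 × 147 / 10.2)
    = √(1,922,241.18) ≈ 1,386.45 → Q = 1,386 bags
Annual ordering cost = (D/Q)·S = (66,690/1,386) × 147 = $7,073.18
Annual holding cost  = (Q/2)·H = (1,386/2) × 10.2 = $7,068.60
Total = $7,073.18 + $7,068.60 = $14,141.78

$14,141.78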